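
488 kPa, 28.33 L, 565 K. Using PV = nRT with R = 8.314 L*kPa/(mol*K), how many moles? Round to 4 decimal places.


PV = nRT, solve for n = PV / (RT).
PV = 488 * 28.33 = 13825.04
RT = 8.314 * 565 = 4697.41
n = 13825.04 / 4697.41
n = 2.94311972 mol, rounded to 4 dp:

2.9431 mol


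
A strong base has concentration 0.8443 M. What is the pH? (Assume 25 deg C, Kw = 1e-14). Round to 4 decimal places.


A strong base dissociates completely, so [OH-] equals the given concentration.
pOH = -log10([OH-]) = -log10(0.8443) = 0.073503
pH = 14 - pOH = 14 - 0.073503
pH = 13.926497, rounded to 4 dp:

13.9265


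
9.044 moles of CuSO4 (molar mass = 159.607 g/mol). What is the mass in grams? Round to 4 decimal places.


mass = n * M
mass = 9.044 * 159.607
mass = 1443.485708 g, rounded to 4 dp:

1443.4857 g


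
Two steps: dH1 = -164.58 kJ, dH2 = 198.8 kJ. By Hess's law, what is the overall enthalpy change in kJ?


Hess's law: enthalpy is a state function, so add the step enthalpies.
dH_total = dH1 + dH2 = -164.58 + (198.8)
dH_total = 34.22 kJ:

34.22 kJ


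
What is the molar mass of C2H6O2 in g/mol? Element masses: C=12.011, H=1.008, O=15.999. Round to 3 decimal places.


M = sum(count * atomic_mass) over atoms.
M = 2*12.011 + 6*1.008 + 2*15.999
M = 24.022 + 6.048 + 31.998
M = 62.068 g/mol, rounded to 3 dp:

62.068 g/mol


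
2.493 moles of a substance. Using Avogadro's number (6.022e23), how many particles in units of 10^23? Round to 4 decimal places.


N = n * NA, then divide by 1e23 for the requested units.
N / 1e23 = n * 6.022
N / 1e23 = 2.493 * 6.022
N / 1e23 = 15.012846, rounded to 4 dp:

15.0128


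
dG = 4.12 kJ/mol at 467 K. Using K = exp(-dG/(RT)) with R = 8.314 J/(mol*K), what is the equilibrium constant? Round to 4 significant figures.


dG is in kJ/mol; multiply by 1000 to match R in J/(mol*K).
RT = 8.314 * 467 = 3882.638 J/mol
exponent = -dG*1000 / (RT) = -(4.12*1000) / 3882.638 = -1.06113421
K = exp(-1.06113421)
K = 0.34606308, rounded to 4 significant figures:

0.3461


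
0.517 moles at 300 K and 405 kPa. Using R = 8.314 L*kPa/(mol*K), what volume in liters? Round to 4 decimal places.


PV = nRT, solve for V = nRT / P.
nRT = 0.517 * 8.314 * 300 = 1289.5014
V = 1289.5014 / 405
V = 3.18395407 L, rounded to 4 dp:

3.1840 L


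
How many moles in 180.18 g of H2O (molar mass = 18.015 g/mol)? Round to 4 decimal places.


n = mass / M
n = 180.18 / 18.015
n = 10.00166528 mol, rounded to 4 dp:

10.0017 mol


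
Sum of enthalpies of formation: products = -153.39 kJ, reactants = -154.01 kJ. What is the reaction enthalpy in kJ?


dH_rxn = sum(dH_f products) - sum(dH_f reactants)
dH_rxn = -153.39 - (-154.01)
dH_rxn = 0.62 kJ:

0.62 kJ


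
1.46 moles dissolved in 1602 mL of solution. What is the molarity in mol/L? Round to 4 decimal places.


Convert volume to liters: V_L = V_mL / 1000.
V_L = 1602 / 1000 = 1.602 L
M = n / V_L = 1.46 / 1.602
M = 0.9113608 mol/L, rounded to 4 dp:

0.9114 mol/L


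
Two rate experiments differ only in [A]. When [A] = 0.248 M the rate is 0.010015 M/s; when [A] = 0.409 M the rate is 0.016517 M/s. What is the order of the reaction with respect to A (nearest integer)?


Rate is proportional to [A]^n, so rate2/rate1 = ([A]2/[A]1)^n. Take logs to solve for n.
rate2/rate1 = 0.016517 / 0.010015 = 1.6492
[A]2/[A]1 = 0.409 / 0.248 = 1.6492
n = ln(1.6492) / ln(1.6492) = 1.0
Nearest integer order:

1


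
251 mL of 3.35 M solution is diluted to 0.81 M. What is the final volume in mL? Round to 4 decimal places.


Dilution: M1*V1 = M2*V2, solve for V2.
V2 = M1*V1 / M2
V2 = 3.35 * 251 / 0.81
V2 = 840.85 / 0.81
V2 = 1038.08641975 mL, rounded to 4 dp:

1038.0864 mL


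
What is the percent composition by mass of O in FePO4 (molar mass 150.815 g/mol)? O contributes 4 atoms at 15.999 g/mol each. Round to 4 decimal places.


pct = 100 * (n_elem * M_elem) / M_total
mass_contribution = 4 * 15.999 = 63.996 g/mol
pct = 100 * 63.996 / 150.815
pct = 42.43344495 %, rounded to 4 dp:

42.4334 %


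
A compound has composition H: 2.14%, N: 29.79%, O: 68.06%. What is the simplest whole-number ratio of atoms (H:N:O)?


Assume 100 g of compound, divide each mass% by atomic mass to get moles, then normalize by the smallest to get a raw atom ratio.
Moles per 100 g: H: 2.14/1.008 = 2.123, N: 29.79/14.007 = 2.1268, O: 68.06/15.999 = 4.254
Raw ratio (divide by min = 2.123): H: 1.0, N: 1.002, O: 2.004
Multiply by 1 to clear fractions: H: 1.0 ~= 1, N: 1.002 ~= 1, O: 2.004 ~= 2
Reduce by GCD to get the simplest whole-number ratio:

1:1:2


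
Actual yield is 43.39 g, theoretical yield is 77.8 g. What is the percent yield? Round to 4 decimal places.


% yield = 100 * actual / theoretical
% yield = 100 * 43.39 / 77.8
% yield = 55.77120823 %, rounded to 4 dp:

55.7712 %


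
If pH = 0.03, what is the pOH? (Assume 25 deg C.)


At 25 deg C, pH + pOH = 14.
pOH = 14 - pH = 14 - 0.03
pOH = 13.97:

13.97


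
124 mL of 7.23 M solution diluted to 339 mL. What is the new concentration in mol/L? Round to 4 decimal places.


Dilution: M1*V1 = M2*V2, solve for M2.
M2 = M1*V1 / V2
M2 = 7.23 * 124 / 339
M2 = 896.52 / 339
M2 = 2.64460177 mol/L, rounded to 4 dp:

2.6446 mol/L


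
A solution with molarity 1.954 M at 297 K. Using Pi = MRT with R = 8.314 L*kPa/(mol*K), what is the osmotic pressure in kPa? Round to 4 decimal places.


Osmotic pressure (van't Hoff): Pi = M*R*T.
RT = 8.314 * 297 = 2469.258
Pi = 1.954 * 2469.258
Pi = 4824.930132 kPa, rounded to 4 dp:

4824.9301 kPa


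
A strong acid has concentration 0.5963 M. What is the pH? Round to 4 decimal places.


A strong acid dissociates completely, so [H+] equals the given concentration.
pH = -log10([H+]) = -log10(0.5963)
pH = 0.22453519, rounded to 4 dp:

0.2245


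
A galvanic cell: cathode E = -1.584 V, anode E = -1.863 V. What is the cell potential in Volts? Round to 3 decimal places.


Standard cell potential: E_cell = E_cathode - E_anode.
E_cell = -1.584 - (-1.863)
E_cell = 0.279 V, rounded to 3 dp:

0.279 V


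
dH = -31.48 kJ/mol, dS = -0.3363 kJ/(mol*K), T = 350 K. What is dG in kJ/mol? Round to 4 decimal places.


Gibbs: dG = dH - T*dS (consistent units, dS already in kJ/(mol*K)).
T*dS = 350 * -0.3363 = -117.705
dG = -31.48 - (-117.705)
dG = 86.225 kJ/mol, rounded to 4 dp:

86.2250 kJ/mol


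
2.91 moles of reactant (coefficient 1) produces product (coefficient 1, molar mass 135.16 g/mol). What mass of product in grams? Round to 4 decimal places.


Use the coefficient ratio to convert reactant moles to product moles, then multiply by the product's molar mass.
moles_P = moles_R * (coeff_P / coeff_R) = 2.91 * (1/1) = 2.91
mass_P = moles_P * M_P = 2.91 * 135.16
mass_P = 393.3156 g, rounded to 4 dp:

393.3156 g


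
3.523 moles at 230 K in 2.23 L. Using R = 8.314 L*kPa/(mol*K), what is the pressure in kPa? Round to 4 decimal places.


PV = nRT, solve for P = nRT / V.
nRT = 3.523 * 8.314 * 230 = 6736.7511
P = 6736.7511 / 2.23
P = 3020.96461883 kPa, rounded to 4 dp:

3020.9646 kPa


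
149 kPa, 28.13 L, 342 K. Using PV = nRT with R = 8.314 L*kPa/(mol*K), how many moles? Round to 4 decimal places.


PV = nRT, solve for n = PV / (RT).
PV = 149 * 28.13 = 4191.37
RT = 8.314 * 342 = 2843.388
n = 4191.37 / 2843.388
n = 1.474076 mol, rounded to 4 dp:

1.4741 mol


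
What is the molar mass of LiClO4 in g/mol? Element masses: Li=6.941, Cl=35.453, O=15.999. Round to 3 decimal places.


M = sum(count * atomic_mass) over atoms.
M = 1*6.941 + 1*35.453 + 4*15.999
M = 6.941 + 35.453 + 63.996
M = 106.39 g/mol, rounded to 3 dp:

106.390 g/mol


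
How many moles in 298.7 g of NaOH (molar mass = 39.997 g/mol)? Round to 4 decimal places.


n = mass / M
n = 298.7 / 39.997
n = 7.4680601 mol, rounded to 4 dp:

7.4681 mol


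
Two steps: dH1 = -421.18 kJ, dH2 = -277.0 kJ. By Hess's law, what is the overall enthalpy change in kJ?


Hess's law: enthalpy is a state function, so add the step enthalpies.
dH_total = dH1 + dH2 = -421.18 + (-277.0)
dH_total = -698.18 kJ:

-698.18 kJ


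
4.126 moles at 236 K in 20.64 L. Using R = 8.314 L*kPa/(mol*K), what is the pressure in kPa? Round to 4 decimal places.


PV = nRT, solve for P = nRT / V.
nRT = 4.126 * 8.314 * 236 = 8095.6411
P = 8095.6411 / 20.64
P = 392.23067345 kPa, rounded to 4 dp:

392.2307 kPa


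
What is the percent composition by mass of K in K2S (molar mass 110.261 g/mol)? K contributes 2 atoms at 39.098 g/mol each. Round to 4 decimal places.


pct = 100 * (n_elem * M_elem) / M_total
mass_contribution = 2 * 39.098 = 78.196 g/mol
pct = 100 * 78.196 / 110.261
pct = 70.91900128 %, rounded to 4 dp:

70.9190 %


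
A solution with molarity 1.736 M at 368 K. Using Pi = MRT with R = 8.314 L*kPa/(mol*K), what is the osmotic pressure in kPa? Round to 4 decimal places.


Osmotic pressure (van't Hoff): Pi = M*R*T.
RT = 8.314 * 368 = 3059.552
Pi = 1.736 * 3059.552
Pi = 5311.382272 kPa, rounded to 4 dp:

5311.3823 kPa


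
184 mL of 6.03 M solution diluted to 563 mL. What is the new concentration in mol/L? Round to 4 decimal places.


Dilution: M1*V1 = M2*V2, solve for M2.
M2 = M1*V1 / V2
M2 = 6.03 * 184 / 563
M2 = 1109.52 / 563
M2 = 1.97072824 mol/L, rounded to 4 dp:

1.9707 mol/L


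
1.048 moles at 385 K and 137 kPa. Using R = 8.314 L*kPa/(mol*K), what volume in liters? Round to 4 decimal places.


PV = nRT, solve for V = nRT / P.
nRT = 1.048 * 8.314 * 385 = 3354.5327
V = 3354.5327 / 137
V = 24.48564015 L, rounded to 4 dp:

24.4856 L


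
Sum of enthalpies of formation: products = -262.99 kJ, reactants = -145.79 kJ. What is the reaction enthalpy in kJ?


dH_rxn = sum(dH_f products) - sum(dH_f reactants)
dH_rxn = -262.99 - (-145.79)
dH_rxn = -117.2 kJ:

-117.20 kJ


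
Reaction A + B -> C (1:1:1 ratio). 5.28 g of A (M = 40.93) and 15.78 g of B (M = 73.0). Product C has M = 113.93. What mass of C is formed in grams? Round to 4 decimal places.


Find moles of each reactant; the smaller value is the limiting reagent in a 1:1:1 reaction, so moles_C equals moles of the limiter.
n_A = mass_A / M_A = 5.28 / 40.93 = 0.129001 mol
n_B = mass_B / M_B = 15.78 / 73.0 = 0.216164 mol
Limiting reagent: A (smaller), n_limiting = 0.129001 mol
mass_C = n_limiting * M_C = 0.129001 * 113.93
mass_C = 14.69708393 g, rounded to 4 dp:

14.6971 g


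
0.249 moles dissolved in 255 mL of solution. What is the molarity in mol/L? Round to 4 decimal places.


Convert volume to liters: V_L = V_mL / 1000.
V_L = 255 / 1000 = 0.255 L
M = n / V_L = 0.249 / 0.255
M = 0.97647059 mol/L, rounded to 4 dp:

0.9765 mol/L


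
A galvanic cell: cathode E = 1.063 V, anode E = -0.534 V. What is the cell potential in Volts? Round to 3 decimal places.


Standard cell potential: E_cell = E_cathode - E_anode.
E_cell = 1.063 - (-0.534)
E_cell = 1.597 V, rounded to 3 dp:

1.597 V


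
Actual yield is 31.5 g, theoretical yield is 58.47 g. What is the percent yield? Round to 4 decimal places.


% yield = 100 * actual / theoretical
% yield = 100 * 31.5 / 58.47
% yield = 53.87378143 %, rounded to 4 dp:

53.8738 %


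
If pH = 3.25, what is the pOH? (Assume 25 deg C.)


At 25 deg C, pH + pOH = 14.
pOH = 14 - pH = 14 - 3.25
pOH = 10.75:

10.75


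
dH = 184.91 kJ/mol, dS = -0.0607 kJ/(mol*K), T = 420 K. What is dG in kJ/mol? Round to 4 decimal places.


Gibbs: dG = dH - T*dS (consistent units, dS already in kJ/(mol*K)).
T*dS = 420 * -0.0607 = -25.494
dG = 184.91 - (-25.494)
dG = 210.404 kJ/mol, rounded to 4 dp:

210.4040 kJ/mol


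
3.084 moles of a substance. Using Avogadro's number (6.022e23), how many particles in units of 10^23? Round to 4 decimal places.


N = n * NA, then divide by 1e23 for the requested units.
N / 1e23 = n * 6.022
N / 1e23 = 3.084 * 6.022
N / 1e23 = 18.571848, rounded to 4 dp:

18.5718


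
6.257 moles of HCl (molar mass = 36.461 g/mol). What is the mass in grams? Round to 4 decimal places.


mass = n * M
mass = 6.257 * 36.461
mass = 228.136477 g, rounded to 4 dp:

228.1365 g


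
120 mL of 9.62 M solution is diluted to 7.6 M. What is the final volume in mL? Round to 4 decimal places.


Dilution: M1*V1 = M2*V2, solve for V2.
V2 = M1*V1 / M2
V2 = 9.62 * 120 / 7.6
V2 = 1154.4 / 7.6
V2 = 151.89473684 mL, rounded to 4 dp:

151.8947 mL


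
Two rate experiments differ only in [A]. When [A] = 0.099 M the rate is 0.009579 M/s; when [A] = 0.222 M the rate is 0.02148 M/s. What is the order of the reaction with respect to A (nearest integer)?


Rate is proportional to [A]^n, so rate2/rate1 = ([A]2/[A]1)^n. Take logs to solve for n.
rate2/rate1 = 0.02148 / 0.009579 = 2.2424
[A]2/[A]1 = 0.222 / 0.099 = 2.2424
n = ln(2.2424) / ln(2.2424) = 1.0
Nearest integer order:

1


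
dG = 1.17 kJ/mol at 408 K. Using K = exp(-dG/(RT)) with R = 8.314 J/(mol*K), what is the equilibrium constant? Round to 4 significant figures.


dG is in kJ/mol; multiply by 1000 to match R in J/(mol*K).
RT = 8.314 * 408 = 3392.112 J/mol
exponent = -dG*1000 / (RT) = -(1.17*1000) / 3392.112 = -0.34491786
K = exp(-0.34491786)
K = 0.70827853, rounded to 4 significant figures:

0.7083


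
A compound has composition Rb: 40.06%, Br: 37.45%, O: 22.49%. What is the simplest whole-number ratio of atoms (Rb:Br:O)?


Assume 100 g of compound, divide each mass% by atomic mass to get moles, then normalize by the smallest to get a raw atom ratio.
Moles per 100 g: Rb: 40.06/85.468 = 0.4687, Br: 37.45/79.904 = 0.4687, O: 22.49/15.999 = 1.4057
Raw ratio (divide by min = 0.4687): Rb: 1.0, Br: 1.0, O: 2.999
Multiply by 1 to clear fractions: Rb: 1.0 ~= 1, Br: 1.0 ~= 1, O: 2.999 ~= 3
Reduce by GCD to get the simplest whole-number ratio:

1:1:3


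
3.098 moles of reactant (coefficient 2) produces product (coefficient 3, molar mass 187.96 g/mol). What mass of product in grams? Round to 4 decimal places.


Use the coefficient ratio to convert reactant moles to product moles, then multiply by the product's molar mass.
moles_P = moles_R * (coeff_P / coeff_R) = 3.098 * (3/2) = 4.647
mass_P = moles_P * M_P = 4.647 * 187.96
mass_P = 873.45012 g, rounded to 4 dp:

873.4501 g


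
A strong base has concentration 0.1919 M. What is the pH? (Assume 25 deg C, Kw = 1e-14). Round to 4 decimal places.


A strong base dissociates completely, so [OH-] equals the given concentration.
pOH = -log10([OH-]) = -log10(0.1919) = 0.716925
pH = 14 - pOH = 14 - 0.716925
pH = 13.283075, rounded to 4 dp:

13.2831


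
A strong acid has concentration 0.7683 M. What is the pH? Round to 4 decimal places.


A strong acid dissociates completely, so [H+] equals the given concentration.
pH = -log10([H+]) = -log10(0.7683)
pH = 0.11446917, rounded to 4 dp:

0.1145


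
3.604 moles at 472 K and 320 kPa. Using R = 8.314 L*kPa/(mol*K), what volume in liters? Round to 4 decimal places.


PV = nRT, solve for V = nRT / P.
nRT = 3.604 * 8.314 * 472 = 14142.8456
V = 14142.8456 / 320
V = 44.1963925 L, rounded to 4 dp:

44.1964 L


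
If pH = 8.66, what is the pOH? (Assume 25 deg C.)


At 25 deg C, pH + pOH = 14.
pOH = 14 - pH = 14 - 8.66
pOH = 5.34:

5.34


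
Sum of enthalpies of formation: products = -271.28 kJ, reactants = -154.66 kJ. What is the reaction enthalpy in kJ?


dH_rxn = sum(dH_f products) - sum(dH_f reactants)
dH_rxn = -271.28 - (-154.66)
dH_rxn = -116.62 kJ:

-116.62 kJ


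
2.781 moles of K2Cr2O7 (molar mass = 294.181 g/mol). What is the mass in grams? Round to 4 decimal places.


mass = n * M
mass = 2.781 * 294.181
mass = 818.117361 g, rounded to 4 dp:

818.1174 g


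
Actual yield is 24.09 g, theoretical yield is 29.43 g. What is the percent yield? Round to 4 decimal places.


% yield = 100 * actual / theoretical
% yield = 100 * 24.09 / 29.43
% yield = 81.85524975 %, rounded to 4 dp:

81.8552 %


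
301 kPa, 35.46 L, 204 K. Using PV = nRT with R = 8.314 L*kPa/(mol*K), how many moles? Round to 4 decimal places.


PV = nRT, solve for n = PV / (RT).
PV = 301 * 35.46 = 10673.46
RT = 8.314 * 204 = 1696.056
n = 10673.46 / 1696.056
n = 6.29310589 mol, rounded to 4 dp:

6.2931 mol


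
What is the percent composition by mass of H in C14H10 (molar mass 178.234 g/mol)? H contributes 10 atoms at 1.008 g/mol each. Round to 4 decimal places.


pct = 100 * (n_elem * M_elem) / M_total
mass_contribution = 10 * 1.008 = 10.08 g/mol
pct = 100 * 10.08 / 178.234
pct = 5.65548661 %, rounded to 4 dp:

5.6555 %


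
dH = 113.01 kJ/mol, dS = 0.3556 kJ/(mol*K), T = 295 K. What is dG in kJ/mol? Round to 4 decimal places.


Gibbs: dG = dH - T*dS (consistent units, dS already in kJ/(mol*K)).
T*dS = 295 * 0.3556 = 104.902
dG = 113.01 - (104.902)
dG = 8.108 kJ/mol, rounded to 4 dp:

8.1080 kJ/mol


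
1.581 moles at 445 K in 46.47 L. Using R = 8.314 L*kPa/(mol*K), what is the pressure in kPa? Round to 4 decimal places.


PV = nRT, solve for P = nRT / V.
nRT = 1.581 * 8.314 * 445 = 5849.2731
P = 5849.2731 / 46.47
P = 125.87202711 kPa, rounded to 4 dp:

125.8720 kPa


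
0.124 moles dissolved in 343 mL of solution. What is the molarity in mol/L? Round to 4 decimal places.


Convert volume to liters: V_L = V_mL / 1000.
V_L = 343 / 1000 = 0.343 L
M = n / V_L = 0.124 / 0.343
M = 0.36151603 mol/L, rounded to 4 dp:

0.3615 mol/L


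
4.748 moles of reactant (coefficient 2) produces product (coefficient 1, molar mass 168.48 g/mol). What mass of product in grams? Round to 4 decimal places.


Use the coefficient ratio to convert reactant moles to product moles, then multiply by the product's molar mass.
moles_P = moles_R * (coeff_P / coeff_R) = 4.748 * (1/2) = 2.374
mass_P = moles_P * M_P = 2.374 * 168.48
mass_P = 399.97152 g, rounded to 4 dp:

399.9715 g


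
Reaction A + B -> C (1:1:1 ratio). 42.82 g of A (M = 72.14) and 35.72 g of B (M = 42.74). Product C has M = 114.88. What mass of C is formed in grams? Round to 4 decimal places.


Find moles of each reactant; the smaller value is the limiting reagent in a 1:1:1 reaction, so moles_C equals moles of the limiter.
n_A = mass_A / M_A = 42.82 / 72.14 = 0.593568 mol
n_B = mass_B / M_B = 35.72 / 42.74 = 0.835751 mol
Limiting reagent: A (smaller), n_limiting = 0.593568 mol
mass_C = n_limiting * M_C = 0.593568 * 114.88
mass_C = 68.18909184 g, rounded to 4 dp:

68.1891 g


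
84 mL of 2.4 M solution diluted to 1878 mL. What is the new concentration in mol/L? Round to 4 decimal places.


Dilution: M1*V1 = M2*V2, solve for M2.
M2 = M1*V1 / V2
M2 = 2.4 * 84 / 1878
M2 = 201.6 / 1878
M2 = 0.10734824 mol/L, rounded to 4 dp:

0.1073 mol/L


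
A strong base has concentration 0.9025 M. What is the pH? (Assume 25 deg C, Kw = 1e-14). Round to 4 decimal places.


A strong base dissociates completely, so [OH-] equals the given concentration.
pOH = -log10([OH-]) = -log10(0.9025) = 0.044553
pH = 14 - pOH = 14 - 0.044553
pH = 13.955447, rounded to 4 dp:

13.9554


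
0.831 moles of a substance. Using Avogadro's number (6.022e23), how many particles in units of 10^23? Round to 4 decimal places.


N = n * NA, then divide by 1e23 for the requested units.
N / 1e23 = n * 6.022
N / 1e23 = 0.831 * 6.022
N / 1e23 = 5.004282, rounded to 4 dp:

5.0043


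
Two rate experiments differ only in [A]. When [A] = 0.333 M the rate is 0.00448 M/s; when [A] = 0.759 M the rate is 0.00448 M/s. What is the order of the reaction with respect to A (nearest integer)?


Rate is proportional to [A]^n, so rate2/rate1 = ([A]2/[A]1)^n. Take logs to solve for n.
rate2/rate1 = 0.00448 / 0.00448 = 1.0
[A]2/[A]1 = 0.759 / 0.333 = 2.2793
n = ln(1.0) / ln(2.2793) = 0.0
Nearest integer order:

0


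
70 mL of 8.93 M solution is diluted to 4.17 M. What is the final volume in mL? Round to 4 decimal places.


Dilution: M1*V1 = M2*V2, solve for V2.
V2 = M1*V1 / M2
V2 = 8.93 * 70 / 4.17
V2 = 625.1 / 4.17
V2 = 149.90407674 mL, rounded to 4 dp:

149.9041 mL


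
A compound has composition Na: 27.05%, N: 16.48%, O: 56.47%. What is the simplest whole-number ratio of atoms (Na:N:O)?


Assume 100 g of compound, divide each mass% by atomic mass to get moles, then normalize by the smallest to get a raw atom ratio.
Moles per 100 g: Na: 27.05/22.99 = 1.1766, N: 16.48/14.007 = 1.1766, O: 56.47/15.999 = 3.5296
Raw ratio (divide by min = 1.1766): Na: 1.0, N: 1.0, O: 3.0
Multiply by 1 to clear fractions: Na: 1.0 ~= 1, N: 1.0 ~= 1, O: 3.0 ~= 3
Reduce by GCD to get the simplest whole-number ratio:

1:1:3


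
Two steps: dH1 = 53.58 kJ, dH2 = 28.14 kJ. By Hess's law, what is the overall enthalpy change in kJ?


Hess's law: enthalpy is a state function, so add the step enthalpies.
dH_total = dH1 + dH2 = 53.58 + (28.14)
dH_total = 81.72 kJ:

81.72 kJ


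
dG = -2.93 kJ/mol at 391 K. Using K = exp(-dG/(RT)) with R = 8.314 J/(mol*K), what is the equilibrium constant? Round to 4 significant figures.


dG is in kJ/mol; multiply by 1000 to match R in J/(mol*K).
RT = 8.314 * 391 = 3250.774 J/mol
exponent = -dG*1000 / (RT) = -(-2.93*1000) / 3250.774 = 0.90132381
K = exp(0.90132381)
K = 2.4628613, rounded to 4 significant figures:

2.463


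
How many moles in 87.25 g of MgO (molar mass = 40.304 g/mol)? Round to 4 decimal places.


n = mass / M
n = 87.25 / 40.304
n = 2.16479754 mol, rounded to 4 dp:

2.1648 mol


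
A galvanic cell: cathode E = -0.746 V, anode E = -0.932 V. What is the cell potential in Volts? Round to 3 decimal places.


Standard cell potential: E_cell = E_cathode - E_anode.
E_cell = -0.746 - (-0.932)
E_cell = 0.186 V, rounded to 3 dp:

0.186 V


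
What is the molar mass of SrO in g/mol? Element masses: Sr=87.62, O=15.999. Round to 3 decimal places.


M = sum(count * atomic_mass) over atoms.
M = 1*87.62 + 1*15.999
M = 87.62 + 15.999
M = 103.619 g/mol, rounded to 3 dp:

103.619 g/mol


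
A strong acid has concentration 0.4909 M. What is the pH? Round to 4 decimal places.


A strong acid dissociates completely, so [H+] equals the given concentration.
pH = -log10([H+]) = -log10(0.4909)
pH = 0.30900697, rounded to 4 dp:

0.3090


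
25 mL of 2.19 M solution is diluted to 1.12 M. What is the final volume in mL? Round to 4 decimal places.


Dilution: M1*V1 = M2*V2, solve for V2.
V2 = M1*V1 / M2
V2 = 2.19 * 25 / 1.12
V2 = 54.75 / 1.12
V2 = 48.88392857 mL, rounded to 4 dp:

48.8839 mL


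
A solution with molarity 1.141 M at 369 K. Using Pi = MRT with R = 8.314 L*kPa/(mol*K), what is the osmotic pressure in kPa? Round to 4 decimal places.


Osmotic pressure (van't Hoff): Pi = M*R*T.
RT = 8.314 * 369 = 3067.866
Pi = 1.141 * 3067.866
Pi = 3500.435106 kPa, rounded to 4 dp:

3500.4351 kPa


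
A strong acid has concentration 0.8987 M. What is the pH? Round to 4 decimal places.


A strong acid dissociates completely, so [H+] equals the given concentration.
pH = -log10([H+]) = -log10(0.8987)
pH = 0.04638526, rounded to 4 dp:

0.0464


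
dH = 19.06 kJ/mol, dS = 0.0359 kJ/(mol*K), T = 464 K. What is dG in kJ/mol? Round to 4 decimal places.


Gibbs: dG = dH - T*dS (consistent units, dS already in kJ/(mol*K)).
T*dS = 464 * 0.0359 = 16.6576
dG = 19.06 - (16.6576)
dG = 2.4024 kJ/mol, rounded to 4 dp:

2.4024 kJ/mol


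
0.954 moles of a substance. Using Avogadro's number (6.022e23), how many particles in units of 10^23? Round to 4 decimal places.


N = n * NA, then divide by 1e23 for the requested units.
N / 1e23 = n * 6.022
N / 1e23 = 0.954 * 6.022
N / 1e23 = 5.744988, rounded to 4 dp:

5.7450


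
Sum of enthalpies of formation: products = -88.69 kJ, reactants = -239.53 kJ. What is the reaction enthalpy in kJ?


dH_rxn = sum(dH_f products) - sum(dH_f reactants)
dH_rxn = -88.69 - (-239.53)
dH_rxn = 150.84 kJ:

150.84 kJ


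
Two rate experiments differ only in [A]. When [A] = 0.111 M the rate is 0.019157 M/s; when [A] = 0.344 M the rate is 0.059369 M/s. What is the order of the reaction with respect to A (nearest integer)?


Rate is proportional to [A]^n, so rate2/rate1 = ([A]2/[A]1)^n. Take logs to solve for n.
rate2/rate1 = 0.059369 / 0.019157 = 3.0991
[A]2/[A]1 = 0.344 / 0.111 = 3.0991
n = ln(3.0991) / ln(3.0991) = 1.0
Nearest integer order:

1


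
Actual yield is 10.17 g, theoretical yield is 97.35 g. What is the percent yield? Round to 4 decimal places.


% yield = 100 * actual / theoretical
% yield = 100 * 10.17 / 97.35
% yield = 10.44684129 %, rounded to 4 dp:

10.4468 %


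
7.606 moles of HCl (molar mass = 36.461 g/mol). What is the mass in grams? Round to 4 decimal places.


mass = n * M
mass = 7.606 * 36.461
mass = 277.322366 g, rounded to 4 dp:

277.3224 g


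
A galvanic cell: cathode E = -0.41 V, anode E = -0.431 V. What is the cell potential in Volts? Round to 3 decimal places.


Standard cell potential: E_cell = E_cathode - E_anode.
E_cell = -0.41 - (-0.431)
E_cell = 0.021 V, rounded to 3 dp:

0.021 V


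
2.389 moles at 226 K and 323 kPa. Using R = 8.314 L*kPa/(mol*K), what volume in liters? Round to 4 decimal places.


PV = nRT, solve for V = nRT / P.
nRT = 2.389 * 8.314 * 226 = 4488.845
V = 4488.845 / 323
V = 13.89735294 L, rounded to 4 dp:

13.8974 L


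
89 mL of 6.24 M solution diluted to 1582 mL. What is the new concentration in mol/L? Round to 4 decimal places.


Dilution: M1*V1 = M2*V2, solve for M2.
M2 = M1*V1 / V2
M2 = 6.24 * 89 / 1582
M2 = 555.36 / 1582
M2 = 0.3510493 mol/L, rounded to 4 dp:

0.3510 mol/L


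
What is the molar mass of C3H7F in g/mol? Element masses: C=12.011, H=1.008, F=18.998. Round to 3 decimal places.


M = sum(count * atomic_mass) over atoms.
M = 3*12.011 + 7*1.008 + 1*18.998
M = 36.033 + 7.056 + 18.998
M = 62.087 g/mol, rounded to 3 dp:

62.087 g/mol


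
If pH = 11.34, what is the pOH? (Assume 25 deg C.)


At 25 deg C, pH + pOH = 14.
pOH = 14 - pH = 14 - 11.34
pOH = 2.66:

2.66


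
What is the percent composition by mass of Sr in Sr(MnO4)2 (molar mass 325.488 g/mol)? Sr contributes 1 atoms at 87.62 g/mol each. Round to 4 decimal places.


pct = 100 * (n_elem * M_elem) / M_total
mass_contribution = 1 * 87.62 = 87.62 g/mol
pct = 100 * 87.62 / 325.488
pct = 26.91957922 %, rounded to 4 dp:

26.9196 %


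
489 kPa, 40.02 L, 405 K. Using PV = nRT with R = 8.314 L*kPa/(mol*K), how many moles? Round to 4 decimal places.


PV = nRT, solve for n = PV / (RT).
PV = 489 * 40.02 = 19569.78
RT = 8.314 * 405 = 3367.17
n = 19569.78 / 3367.17
n = 5.81193703 mol, rounded to 4 dp:

5.8119 mol


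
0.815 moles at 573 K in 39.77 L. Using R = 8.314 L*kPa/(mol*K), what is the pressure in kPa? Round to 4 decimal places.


PV = nRT, solve for P = nRT / V.
nRT = 0.815 * 8.314 * 573 = 3882.5964
P = 3882.5964 / 39.77
P = 97.626261 kPa, rounded to 4 dp:

97.6263 kPa


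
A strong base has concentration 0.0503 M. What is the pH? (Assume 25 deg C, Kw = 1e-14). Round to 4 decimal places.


A strong base dissociates completely, so [OH-] equals the given concentration.
pOH = -log10([OH-]) = -log10(0.0503) = 1.298432
pH = 14 - pOH = 14 - 1.298432
pH = 12.701568, rounded to 4 dp:

12.7016


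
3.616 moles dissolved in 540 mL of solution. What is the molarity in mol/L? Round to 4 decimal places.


Convert volume to liters: V_L = V_mL / 1000.
V_L = 540 / 1000 = 0.54 L
M = n / V_L = 3.616 / 0.54
M = 6.6962963 mol/L, rounded to 4 dp:

6.6963 mol/L


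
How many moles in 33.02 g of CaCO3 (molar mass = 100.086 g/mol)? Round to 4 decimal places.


n = mass / M
n = 33.02 / 100.086
n = 0.32991627 mol, rounded to 4 dp:

0.3299 mol


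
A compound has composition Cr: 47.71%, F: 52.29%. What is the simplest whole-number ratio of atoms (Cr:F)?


Assume 100 g of compound, divide each mass% by atomic mass to get moles, then normalize by the smallest to get a raw atom ratio.
Moles per 100 g: Cr: 47.71/51.996 = 0.9176, F: 52.29/18.998 = 2.7524
Raw ratio (divide by min = 0.9176): Cr: 1.0, F: 3.0
Multiply by 1 to clear fractions: Cr: 1.0 ~= 1, F: 3.0 ~= 3
Reduce by GCD to get the simplest whole-number ratio:

1:3


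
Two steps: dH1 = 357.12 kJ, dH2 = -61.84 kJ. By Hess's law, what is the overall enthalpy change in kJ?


Hess's law: enthalpy is a state function, so add the step enthalpies.
dH_total = dH1 + dH2 = 357.12 + (-61.84)
dH_total = 295.28 kJ:

295.28 kJ


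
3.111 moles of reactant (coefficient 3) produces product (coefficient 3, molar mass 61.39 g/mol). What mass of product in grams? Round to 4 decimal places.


Use the coefficient ratio to convert reactant moles to product moles, then multiply by the product's molar mass.
moles_P = moles_R * (coeff_P / coeff_R) = 3.111 * (3/3) = 3.111
mass_P = moles_P * M_P = 3.111 * 61.39
mass_P = 190.98429 g, rounded to 4 dp:

190.9843 g


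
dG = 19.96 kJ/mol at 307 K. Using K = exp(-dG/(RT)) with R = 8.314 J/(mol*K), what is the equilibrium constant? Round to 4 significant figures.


dG is in kJ/mol; multiply by 1000 to match R in J/(mol*K).
RT = 8.314 * 307 = 2552.398 J/mol
exponent = -dG*1000 / (RT) = -(19.96*1000) / 2552.398 = -7.82009702
K = exp(-7.82009702)
K = 0.00040158272, rounded to 4 significant figures:

0.0004016


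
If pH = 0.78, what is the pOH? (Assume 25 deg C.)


At 25 deg C, pH + pOH = 14.
pOH = 14 - pH = 14 - 0.78
pOH = 13.22:

13.22


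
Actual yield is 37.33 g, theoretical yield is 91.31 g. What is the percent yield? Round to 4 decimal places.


% yield = 100 * actual / theoretical
% yield = 100 * 37.33 / 91.31
% yield = 40.88270726 %, rounded to 4 dp:

40.8827 %


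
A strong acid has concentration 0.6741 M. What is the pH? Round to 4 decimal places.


A strong acid dissociates completely, so [H+] equals the given concentration.
pH = -log10([H+]) = -log10(0.6741)
pH = 0.17127567, rounded to 4 dp:

0.1713


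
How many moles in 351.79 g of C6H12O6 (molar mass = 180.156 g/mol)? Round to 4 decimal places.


n = mass / M
n = 351.79 / 180.156
n = 1.95269655 mol, rounded to 4 dp:

1.9527 mol


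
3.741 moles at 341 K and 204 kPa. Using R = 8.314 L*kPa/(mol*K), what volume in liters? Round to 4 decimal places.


PV = nRT, solve for V = nRT / P.
nRT = 3.741 * 8.314 * 341 = 10606.0118
V = 10606.0118 / 204
V = 51.99025392 L, rounded to 4 dp:

51.9903 L


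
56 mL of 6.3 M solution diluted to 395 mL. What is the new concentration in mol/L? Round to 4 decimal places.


Dilution: M1*V1 = M2*V2, solve for M2.
M2 = M1*V1 / V2
M2 = 6.3 * 56 / 395
M2 = 352.8 / 395
M2 = 0.89316456 mol/L, rounded to 4 dp:

0.8932 mol/L


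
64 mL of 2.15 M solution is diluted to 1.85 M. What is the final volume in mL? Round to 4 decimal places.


Dilution: M1*V1 = M2*V2, solve for V2.
V2 = M1*V1 / M2
V2 = 2.15 * 64 / 1.85
V2 = 137.6 / 1.85
V2 = 74.37837838 mL, rounded to 4 dp:

74.3784 mL


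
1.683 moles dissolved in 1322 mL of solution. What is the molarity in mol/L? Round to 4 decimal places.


Convert volume to liters: V_L = V_mL / 1000.
V_L = 1322 / 1000 = 1.322 L
M = n / V_L = 1.683 / 1.322
M = 1.2730711 mol/L, rounded to 4 dp:

1.2731 mol/L


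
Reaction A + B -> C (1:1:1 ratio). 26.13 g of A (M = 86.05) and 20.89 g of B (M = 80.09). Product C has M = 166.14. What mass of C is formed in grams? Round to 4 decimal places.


Find moles of each reactant; the smaller value is the limiting reagent in a 1:1:1 reaction, so moles_C equals moles of the limiter.
n_A = mass_A / M_A = 26.13 / 86.05 = 0.303661 mol
n_B = mass_B / M_B = 20.89 / 80.09 = 0.260832 mol
Limiting reagent: B (smaller), n_limiting = 0.260832 mol
mass_C = n_limiting * M_C = 0.260832 * 166.14
mass_C = 43.33462848 g, rounded to 4 dp:

43.3346 g


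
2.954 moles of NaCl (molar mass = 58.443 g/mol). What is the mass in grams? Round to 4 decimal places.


mass = n * M
mass = 2.954 * 58.443
mass = 172.640622 g, rounded to 4 dp:

172.6406 g


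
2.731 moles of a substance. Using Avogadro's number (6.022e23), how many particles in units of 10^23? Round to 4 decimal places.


N = n * NA, then divide by 1e23 for the requested units.
N / 1e23 = n * 6.022
N / 1e23 = 2.731 * 6.022
N / 1e23 = 16.446082, rounded to 4 dp:

16.4461


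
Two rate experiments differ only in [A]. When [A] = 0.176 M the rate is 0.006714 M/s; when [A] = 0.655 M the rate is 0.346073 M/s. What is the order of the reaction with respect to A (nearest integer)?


Rate is proportional to [A]^n, so rate2/rate1 = ([A]2/[A]1)^n. Take logs to solve for n.
rate2/rate1 = 0.346073 / 0.006714 = 51.545
[A]2/[A]1 = 0.655 / 0.176 = 3.7216
n = ln(51.545) / ln(3.7216) = 3.0
Nearest integer order:

3


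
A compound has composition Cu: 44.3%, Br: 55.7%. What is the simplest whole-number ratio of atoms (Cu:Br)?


Assume 100 g of compound, divide each mass% by atomic mass to get moles, then normalize by the smallest to get a raw atom ratio.
Moles per 100 g: Cu: 44.3/63.546 = 0.6971, Br: 55.7/79.904 = 0.6971
Raw ratio (divide by min = 0.6971): Cu: 1.0, Br: 1.0
Multiply by 1 to clear fractions: Cu: 1.0 ~= 1, Br: 1.0 ~= 1
Reduce by GCD to get the simplest whole-number ratio:

1:1


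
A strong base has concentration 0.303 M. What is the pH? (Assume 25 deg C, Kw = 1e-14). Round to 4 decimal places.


A strong base dissociates completely, so [OH-] equals the given concentration.
pOH = -log10([OH-]) = -log10(0.303) = 0.518557
pH = 14 - pOH = 14 - 0.518557
pH = 13.481443, rounded to 4 dp:

13.4814


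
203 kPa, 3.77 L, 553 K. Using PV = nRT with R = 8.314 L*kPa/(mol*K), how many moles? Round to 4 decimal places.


PV = nRT, solve for n = PV / (RT).
PV = 203 * 3.77 = 765.31
RT = 8.314 * 553 = 4597.642
n = 765.31 / 4597.642
n = 0.16645707 mol, rounded to 4 dp:

0.1665 mol


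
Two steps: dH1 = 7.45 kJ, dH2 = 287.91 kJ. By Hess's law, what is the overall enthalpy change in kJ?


Hess's law: enthalpy is a state function, so add the step enthalpies.
dH_total = dH1 + dH2 = 7.45 + (287.91)
dH_total = 295.36 kJ:

295.36 kJ


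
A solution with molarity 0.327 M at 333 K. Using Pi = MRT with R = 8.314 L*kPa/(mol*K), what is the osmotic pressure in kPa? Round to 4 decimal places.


Osmotic pressure (van't Hoff): Pi = M*R*T.
RT = 8.314 * 333 = 2768.562
Pi = 0.327 * 2768.562
Pi = 905.319774 kPa, rounded to 4 dp:

905.3198 kPa


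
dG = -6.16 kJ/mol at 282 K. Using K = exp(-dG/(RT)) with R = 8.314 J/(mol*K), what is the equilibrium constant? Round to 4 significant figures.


dG is in kJ/mol; multiply by 1000 to match R in J/(mol*K).
RT = 8.314 * 282 = 2344.548 J/mol
exponent = -dG*1000 / (RT) = -(-6.16*1000) / 2344.548 = 2.6273721
K = exp(2.6273721)
K = 13.837359, rounded to 4 significant figures:

13.84


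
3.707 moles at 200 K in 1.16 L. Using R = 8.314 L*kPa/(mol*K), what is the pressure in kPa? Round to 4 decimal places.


PV = nRT, solve for P = nRT / V.
nRT = 3.707 * 8.314 * 200 = 6163.9996
P = 6163.9996 / 1.16
P = 5313.79275862 kPa, rounded to 4 dp:

5313.7928 kPa


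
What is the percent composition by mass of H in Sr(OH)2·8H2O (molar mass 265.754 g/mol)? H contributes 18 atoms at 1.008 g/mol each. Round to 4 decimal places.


pct = 100 * (n_elem * M_elem) / M_total
mass_contribution = 18 * 1.008 = 18.144 g/mol
pct = 100 * 18.144 / 265.754
pct = 6.82736666 %, rounded to 4 dp:

6.8274 %


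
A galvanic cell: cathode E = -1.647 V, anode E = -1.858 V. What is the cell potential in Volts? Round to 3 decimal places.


Standard cell potential: E_cell = E_cathode - E_anode.
E_cell = -1.647 - (-1.858)
E_cell = 0.211 V, rounded to 3 dp:

0.211 V


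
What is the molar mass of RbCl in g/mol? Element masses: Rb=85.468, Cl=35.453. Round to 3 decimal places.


M = sum(count * atomic_mass) over atoms.
M = 1*85.468 + 1*35.453
M = 85.468 + 35.453
M = 120.921 g/mol, rounded to 3 dp:

120.921 g/mol


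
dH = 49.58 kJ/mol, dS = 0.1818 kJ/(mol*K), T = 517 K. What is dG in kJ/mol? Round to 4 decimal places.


Gibbs: dG = dH - T*dS (consistent units, dS already in kJ/(mol*K)).
T*dS = 517 * 0.1818 = 93.9906
dG = 49.58 - (93.9906)
dG = -44.4106 kJ/mol, rounded to 4 dp:

-44.4106 kJ/mol


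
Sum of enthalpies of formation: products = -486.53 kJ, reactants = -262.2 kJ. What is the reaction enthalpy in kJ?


dH_rxn = sum(dH_f products) - sum(dH_f reactants)
dH_rxn = -486.53 - (-262.2)
dH_rxn = -224.33 kJ:

-224.33 kJ


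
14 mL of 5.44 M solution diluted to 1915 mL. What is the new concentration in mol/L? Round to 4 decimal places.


Dilution: M1*V1 = M2*V2, solve for M2.
M2 = M1*V1 / V2
M2 = 5.44 * 14 / 1915
M2 = 76.16 / 1915
M2 = 0.03977023 mol/L, rounded to 4 dp:

0.0398 mol/L


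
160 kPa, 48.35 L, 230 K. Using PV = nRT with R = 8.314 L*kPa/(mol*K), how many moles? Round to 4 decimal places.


PV = nRT, solve for n = PV / (RT).
PV = 160 * 48.35 = 7736.0
RT = 8.314 * 230 = 1912.22
n = 7736.0 / 1912.22
n = 4.04555961 mol, rounded to 4 dp:

4.0456 mol


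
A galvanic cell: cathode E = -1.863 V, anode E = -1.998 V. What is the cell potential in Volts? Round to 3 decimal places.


Standard cell potential: E_cell = E_cathode - E_anode.
E_cell = -1.863 - (-1.998)
E_cell = 0.135 V, rounded to 3 dp:

0.135 V


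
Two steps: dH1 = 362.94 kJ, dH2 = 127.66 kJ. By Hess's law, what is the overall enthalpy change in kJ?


Hess's law: enthalpy is a state function, so add the step enthalpies.
dH_total = dH1 + dH2 = 362.94 + (127.66)
dH_total = 490.6 kJ:

490.60 kJ


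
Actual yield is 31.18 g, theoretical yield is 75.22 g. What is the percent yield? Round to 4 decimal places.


% yield = 100 * actual / theoretical
% yield = 100 * 31.18 / 75.22
% yield = 41.45174156 %, rounded to 4 dp:

41.4517 %


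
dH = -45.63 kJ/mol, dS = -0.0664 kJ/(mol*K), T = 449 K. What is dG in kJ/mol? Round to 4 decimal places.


Gibbs: dG = dH - T*dS (consistent units, dS already in kJ/(mol*K)).
T*dS = 449 * -0.0664 = -29.8136
dG = -45.63 - (-29.8136)
dG = -15.8164 kJ/mol, rounded to 4 dp:

-15.8164 kJ/mol


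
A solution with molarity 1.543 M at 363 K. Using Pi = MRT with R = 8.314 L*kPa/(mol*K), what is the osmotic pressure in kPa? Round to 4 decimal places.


Osmotic pressure (van't Hoff): Pi = M*R*T.
RT = 8.314 * 363 = 3017.982
Pi = 1.543 * 3017.982
Pi = 4656.746226 kPa, rounded to 4 dp:

4656.7462 kPa


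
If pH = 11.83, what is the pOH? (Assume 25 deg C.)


At 25 deg C, pH + pOH = 14.
pOH = 14 - pH = 14 - 11.83
pOH = 2.17:

2.17


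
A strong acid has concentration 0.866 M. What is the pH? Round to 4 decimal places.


A strong acid dissociates completely, so [H+] equals the given concentration.
pH = -log10([H+]) = -log10(0.866)
pH = 0.06248211, rounded to 4 dp:

0.0625


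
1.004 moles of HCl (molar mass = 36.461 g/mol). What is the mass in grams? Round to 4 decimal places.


mass = n * M
mass = 1.004 * 36.461
mass = 36.606844 g, rounded to 4 dp:

36.6068 g


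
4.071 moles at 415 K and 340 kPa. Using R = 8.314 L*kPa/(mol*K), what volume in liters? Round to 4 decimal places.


PV = nRT, solve for V = nRT / P.
nRT = 4.071 * 8.314 * 415 = 14046.212
V = 14046.212 / 340
V = 41.31238824 L, rounded to 4 dp:

41.3124 L


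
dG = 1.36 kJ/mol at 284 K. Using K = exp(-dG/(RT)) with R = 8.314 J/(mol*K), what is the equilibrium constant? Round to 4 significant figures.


dG is in kJ/mol; multiply by 1000 to match R in J/(mol*K).
RT = 8.314 * 284 = 2361.176 J/mol
exponent = -dG*1000 / (RT) = -(1.36*1000) / 2361.176 = -0.57598417
K = exp(-0.57598417)
K = 0.56215134, rounded to 4 significant figures:

0.5622


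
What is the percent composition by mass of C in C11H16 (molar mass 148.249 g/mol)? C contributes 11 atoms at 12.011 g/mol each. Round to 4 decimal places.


pct = 100 * (n_elem * M_elem) / M_total
mass_contribution = 11 * 12.011 = 132.121 g/mol
pct = 100 * 132.121 / 148.249
pct = 89.12100588 %, rounded to 4 dp:

89.1210 %


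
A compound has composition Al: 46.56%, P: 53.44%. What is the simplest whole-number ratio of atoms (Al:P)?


Assume 100 g of compound, divide each mass% by atomic mass to get moles, then normalize by the smallest to get a raw atom ratio.
Moles per 100 g: Al: 46.56/26.982 = 1.7256, P: 53.44/30.974 = 1.7253
Raw ratio (divide by min = 1.7253): Al: 1.0, P: 1.0
Multiply by 1 to clear fractions: Al: 1.0 ~= 1, P: 1.0 ~= 1
Reduce by GCD to get the simplest whole-number ratio:

1:1
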